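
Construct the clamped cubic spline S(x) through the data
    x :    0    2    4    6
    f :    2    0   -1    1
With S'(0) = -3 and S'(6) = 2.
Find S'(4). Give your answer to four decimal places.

-0.0333

Write σ_i for S''(x_i). With h_i = 2, 2, 2 and divided differences Δ_i = -1, -1/2, 1, the continuity of S' gives the tridiagonal system
  2·σ_0 + 8·σ_1 + 2·σ_2 = 6(Δ_1 - Δ_0) = 3
  2·σ_1 + 8·σ_2 + 2·σ_3 = 6(Δ_2 - Δ_1) = 9
Clamped end conditions give two more equations: 2h_0·σ_0 + h_0·σ_1 = 6(Δ_0 - S'(0)) = 12 and h_2·σ_2 + 2h_2·σ_3 = 6(S'(6) - Δ_2) = 6.
Solving: σ_0 = 101/30, σ_1 = -11/15, σ_2 = 16/15, σ_3 = 29/30.
On [4, 6], S'(x) = b_2 + 2c_2·(x - 4) + 3d_2·(x - 4)² with b_2 = Δ_2 - h_2(2σ_2 + σ_3)/6 = -1/30, c_2 = σ_2/2 = 8/15, d_2 = (σ_3 - σ_2)/(6h_2) = -1/120. So S'(4) = -1/30.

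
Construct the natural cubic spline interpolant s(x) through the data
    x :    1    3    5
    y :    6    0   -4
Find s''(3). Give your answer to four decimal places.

0.7500

With σ_i denoting the second derivative at x_i, h_i = 2, 2, and Δ_i = (y_(i+1) − y_i)/h_i = -3, -2:
  2·σ_0 + 8·σ_1 + 2·σ_2 = 6(Δ_1 - Δ_0) = 6
Natural end conditions: σ_0 = σ_2 = 0.
Solving: σ_0 = 0, σ_1 = 3/4, σ_2 = 0.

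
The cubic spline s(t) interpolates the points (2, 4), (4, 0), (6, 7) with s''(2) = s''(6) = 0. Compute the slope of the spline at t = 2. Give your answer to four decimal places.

-3.3750

Let M_i = s''(x_i). Step sizes h_i = 2, 2; slopes of the chords Δ_i = (y_(i+1) - y_i)/h_i = -2, 7/2.
  2·M_0 + 8·M_1 + 2·M_2 = 6(Δ_1 - Δ_0) = 33
Natural end conditions: M_0 = M_2 = 0.
Forward elimination and back-substitution give M_0 = 0, M_1 = 33/8, M_2 = 0.
On [2, 4], s'(t) = b_0 + 2c_0·(t - 2) + 3d_0·(t - 2)² with b_0 = Δ_0 - h_0(2M_0 + M_1)/6 = -27/8, c_0 = M_0/2 = 0, d_0 = (M_1 - M_0)/(6h_0) = 11/32. So s'(2) = -27/8.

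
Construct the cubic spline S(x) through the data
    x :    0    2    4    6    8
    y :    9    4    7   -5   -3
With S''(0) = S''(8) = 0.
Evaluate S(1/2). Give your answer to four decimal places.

With m_i denoting the second derivative at x_i, h_i = 2, 2, 2, 2, and Δ_i = (y_(i+1) − y_i)/h_i = -5/2, 3/2, -6, 1:
  2·m_0 + 8·m_1 + 2·m_2 = 6(Δ_1 - Δ_0) = 24
  2·m_1 + 8·m_2 + 2·m_3 = 6(Δ_2 - Δ_1) = -45
  2·m_2 + 8·m_3 + 2·m_4 = 6(Δ_3 - Δ_2) = 42
Natural end conditions: m_0 = m_4 = 0.
Hence m_0 = 0, m_1 = 291/56, m_2 = -123/14, m_3 = 417/56, m_4 = 0.
On [0, 2], S(x) = 9 - 237/56·x + 0·x² + 97/224·x³.
With x = 1/2: S(1/2) = 12433/1792.

6.9381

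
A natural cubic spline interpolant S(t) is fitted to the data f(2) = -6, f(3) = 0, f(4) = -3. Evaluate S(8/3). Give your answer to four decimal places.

Write M_i for S''(x_i). With h_i = 1, 1 and divided differences Δ_i = 6, -3, the continuity of S' gives the tridiagonal system
  1·M_0 + 4·M_1 + 1·M_2 = 6(Δ_1 - Δ_0) = -54
Natural end conditions: M_0 = M_2 = 0.
Solving: M_0 = 0, M_1 = -27/2, M_2 = 0.
On [2, 3], S(t) = -6 + 33/4·(t - 2) + 0·(t - 2)² - 9/4·(t - 2)³.
With (t - 2) = 2/3: S(8/3) = -7/6.

-1.1667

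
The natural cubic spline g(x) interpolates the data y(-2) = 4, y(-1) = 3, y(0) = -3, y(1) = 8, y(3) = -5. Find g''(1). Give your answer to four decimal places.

-23.4070

With σ_i denoting the second derivative at x_i, h_i = 1, 1, 1, 2, and Δ_i = (y_(i+1) − y_i)/h_i = -1, -6, 11, -13/2:
  1·σ_0 + 4·σ_1 + 1·σ_2 = 6(Δ_1 - Δ_0) = -30
  1·σ_1 + 4·σ_2 + 1·σ_3 = 6(Δ_2 - Δ_1) = 102
  1·σ_2 + 6·σ_3 + 2·σ_4 = 6(Δ_3 - Δ_2) = -105
Natural end conditions: σ_0 = σ_4 = 0.
Solving the tridiagonal system: σ_0 = 0, σ_1 = -1407/86, σ_2 = 1524/43, σ_3 = -2013/86, σ_4 = 0.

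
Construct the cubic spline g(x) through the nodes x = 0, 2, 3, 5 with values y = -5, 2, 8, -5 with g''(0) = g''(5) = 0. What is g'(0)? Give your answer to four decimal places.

Let M_i = g''(x_i). Step sizes h_i = 2, 1, 2; slopes of the chords Δ_i = (y_(i+1) - y_i)/h_i = 7/2, 6, -13/2.
  2·M_0 + 6·M_1 + 1·M_2 = 6(Δ_1 - Δ_0) = 15
  1·M_1 + 6·M_2 + 2·M_3 = 6(Δ_2 - Δ_1) = -75
Natural end conditions: M_0 = M_3 = 0.
Solving the tridiagonal system: M_0 = 0, M_1 = 33/7, M_2 = -93/7, M_3 = 0.
On [0, 2], g'(x) = b_0 + 2c_0·x + 3d_0·x² with b_0 = Δ_0 - h_0(2M_0 + M_1)/6 = 27/14, c_0 = M_0/2 = 0, d_0 = (M_1 - M_0)/(6h_0) = 11/28. So g'(0) = 27/14.

1.9286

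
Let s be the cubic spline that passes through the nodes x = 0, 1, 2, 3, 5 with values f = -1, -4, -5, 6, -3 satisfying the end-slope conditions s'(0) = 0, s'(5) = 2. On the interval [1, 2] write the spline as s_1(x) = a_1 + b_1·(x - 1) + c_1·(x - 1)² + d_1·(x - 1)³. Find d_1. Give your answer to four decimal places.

4.3963

With m_i denoting the second derivative at x_i, h_i = 1, 1, 1, 2, and Δ_i = (y_(i+1) − y_i)/h_i = -3, -1, 11, -9/2:
  1·m_0 + 4·m_1 + 1·m_2 = 6(Δ_1 - Δ_0) = 12
  1·m_1 + 4·m_2 + 1·m_3 = 6(Δ_2 - Δ_1) = 72
  1·m_2 + 6·m_3 + 2·m_4 = 6(Δ_3 - Δ_2) = -93
Clamped end conditions give two more equations: 2h_0·m_0 + h_0·m_1 = 6(Δ_0 - s'(0)) = -18 and h_3·m_3 + 2h_3·m_4 = 6(s'(5) - Δ_3) = 39.
Solving the tridiagonal system: m_0 = -689/82, m_1 = -49/41, m_2 = 2065/82, m_3 = -1129/41, m_4 = 3857/164.
On [1, 2], with s_1(x) = a_1 + b_1·(x - 1) + c_1·(x - 1)² + d_1·(x - 1)³: c_1 = m_1/2 = -49/82, d_1 = (m_2 - m_1)/(6h_1) = 721/164, b_1 = Δ_1 - h_1(2m_1 + m_2)/6 = -787/164.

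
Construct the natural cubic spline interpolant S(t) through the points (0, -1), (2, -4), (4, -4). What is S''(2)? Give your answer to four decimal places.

Let M_i = S''(x_i). Step sizes h_i = 2, 2; slopes of the chords Δ_i = (y_(i+1) - y_i)/h_i = -3/2, 0.
  2·M_0 + 8·M_1 + 2·M_2 = 6(Δ_1 - Δ_0) = 9
Natural end conditions: M_0 = M_2 = 0.
Solving the tridiagonal system: M_0 = 0, M_1 = 9/8, M_2 = 0.

1.1250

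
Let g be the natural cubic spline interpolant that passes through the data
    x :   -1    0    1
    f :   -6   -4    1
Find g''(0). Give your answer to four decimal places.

4.5000

Let M_i = g''(x_i). Step sizes h_i = 1, 1; slopes of the chords Δ_i = (y_(i+1) - y_i)/h_i = 2, 5.
  1·M_0 + 4·M_1 + 1·M_2 = 6(Δ_1 - Δ_0) = 18
Natural end conditions: M_0 = M_2 = 0.
Solving: M_0 = 0, M_1 = 9/2, M_2 = 0.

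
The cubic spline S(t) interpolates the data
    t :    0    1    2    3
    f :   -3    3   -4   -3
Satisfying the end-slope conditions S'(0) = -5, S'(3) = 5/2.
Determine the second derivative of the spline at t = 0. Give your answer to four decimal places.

Put m_i = S'' at the i-th knot. Here h = (1, 1, 1) and Δ = (6, -7, 1), so the interior equations h_(i-1)·m_(i-1) + 2(h_(i-1)+h_i)·m_i + h_i·m_(i+1) = 6(Δ_i − Δ_(i-1)) read
  1·m_0 + 4·m_1 + 1·m_2 = 6(Δ_1 - Δ_0) = -78
  1·m_1 + 4·m_2 + 1·m_3 = 6(Δ_2 - Δ_1) = 48
Clamped end conditions give two more equations: 2h_0·m_0 + h_0·m_1 = 6(Δ_0 - S'(0)) = 66 and h_2·m_2 + 2h_2·m_3 = 6(S'(3) - Δ_2) = 9.
Solving the tridiagonal system: m_0 = 261/5, m_1 = -192/5, m_2 = 117/5, m_3 = -36/5.

52.2000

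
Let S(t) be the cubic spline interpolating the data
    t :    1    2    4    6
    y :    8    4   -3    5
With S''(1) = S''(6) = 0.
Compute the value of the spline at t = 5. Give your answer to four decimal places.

Put m_i = S'' at the i-th knot. Here h = (1, 2, 2) and Δ = (-4, -7/2, 4), so the interior equations h_(i-1)·m_(i-1) + 2(h_(i-1)+h_i)·m_i + h_i·m_(i+1) = 6(Δ_i − Δ_(i-1)) read
  1·m_0 + 6·m_1 + 2·m_2 = 6(Δ_1 - Δ_0) = 3
  2·m_1 + 8·m_2 + 2·m_3 = 6(Δ_2 - Δ_1) = 45
Natural end conditions: m_0 = m_3 = 0.
Forward elimination and back-substitution give m_0 = 0, m_1 = -3/2, m_2 = 6, m_3 = 0.
On [4, 6], S(t) = -3 + 0·(t - 4) + 3·(t - 4)² - 1/2·(t - 4)³.
With (t - 4) = 1: S(5) = -1/2.

-0.5000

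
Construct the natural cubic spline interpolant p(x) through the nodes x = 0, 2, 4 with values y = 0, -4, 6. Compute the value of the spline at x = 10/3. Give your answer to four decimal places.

1.6296

Write M_i for p''(x_i). With h_i = 2, 2 and divided differences Δ_i = -2, 5, the continuity of p' gives the tridiagonal system
  2·M_0 + 8·M_1 + 2·M_2 = 6(Δ_1 - Δ_0) = 42
Natural end conditions: M_0 = M_2 = 0.
Solving: M_0 = 0, M_1 = 21/4, M_2 = 0.
On [2, 4], p(x) = -4 + 3/2·(x - 2) + 21/8·(x - 2)² - 7/16·(x - 2)³.
With (x - 2) = 4/3: p(10/3) = 44/27.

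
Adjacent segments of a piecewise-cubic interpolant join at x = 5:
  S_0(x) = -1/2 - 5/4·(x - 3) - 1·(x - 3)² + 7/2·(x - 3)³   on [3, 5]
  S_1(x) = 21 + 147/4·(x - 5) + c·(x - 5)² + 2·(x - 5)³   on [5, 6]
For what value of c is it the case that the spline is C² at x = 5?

20

S_0''(x) = -2 + 21·(x - 3), so S_0''(5) = 40. On the right, S_1''(5) = 2c, so c = 20.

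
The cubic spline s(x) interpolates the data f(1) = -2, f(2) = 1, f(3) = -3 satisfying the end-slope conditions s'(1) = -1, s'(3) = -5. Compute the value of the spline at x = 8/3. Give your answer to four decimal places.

Write M_i for s''(x_i). With h_i = 1, 1 and divided differences Δ_i = 3, -4, the continuity of s' gives the tridiagonal system
  1·M_0 + 4·M_1 + 1·M_2 = 6(Δ_1 - Δ_0) = -42
Clamped end conditions give two more equations: 2h_0·M_0 + h_0·M_1 = 6(Δ_0 - s'(1)) = 24 and h_1·M_1 + 2h_1·M_2 = 6(s'(3) - Δ_1) = -6.
Forward elimination and back-substitution give M_0 = 41/2, M_1 = -17, M_2 = 11/2.
On [2, 3], s(x) = 1 + 3/4·(x - 2) - 17/2·(x - 2)² + 15/4·(x - 2)³.
With (x - 2) = 2/3: s(8/3) = -7/6.

-1.1667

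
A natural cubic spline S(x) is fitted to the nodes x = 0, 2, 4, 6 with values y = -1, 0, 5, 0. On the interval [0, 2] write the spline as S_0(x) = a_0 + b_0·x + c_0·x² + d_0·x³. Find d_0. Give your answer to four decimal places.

0.2167

Write M_i for S''(x_i). With h_i = 2, 2, 2 and divided differences Δ_i = 1/2, 5/2, -5/2, the continuity of S' gives the tridiagonal system
  2·M_0 + 8·M_1 + 2·M_2 = 6(Δ_1 - Δ_0) = 12
  2·M_1 + 8·M_2 + 2·M_3 = 6(Δ_2 - Δ_1) = -30
Natural end conditions: M_0 = M_3 = 0.
Solving the tridiagonal system: M_0 = 0, M_1 = 13/5, M_2 = -22/5, M_3 = 0.
On [0, 2], with S_0(x) = a_0 + b_0·x + c_0·x² + d_0·x³: c_0 = M_0/2 = 0, d_0 = (M_1 - M_0)/(6h_0) = 13/60, b_0 = Δ_0 - h_0(2M_0 + M_1)/6 = -11/30.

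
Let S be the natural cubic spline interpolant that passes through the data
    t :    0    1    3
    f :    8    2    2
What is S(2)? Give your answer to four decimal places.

0.5000

Write M_i for S''(x_i). With h_i = 1, 2 and divided differences Δ_i = -6, 0, the continuity of S' gives the tridiagonal system
  1·M_0 + 6·M_1 + 2·M_2 = 6(Δ_1 - Δ_0) = 36
Natural end conditions: M_0 = M_2 = 0.
Solving: M_0 = 0, M_1 = 6, M_2 = 0.
On [1, 3], S(t) = 2 - 4·(t - 1) + 3·(t - 1)² - 1/2·(t - 1)³.
With (t - 1) = 1: S(2) = 1/2.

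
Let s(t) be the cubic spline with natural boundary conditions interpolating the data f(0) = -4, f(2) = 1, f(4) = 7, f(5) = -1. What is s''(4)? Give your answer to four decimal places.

With σ_i denoting the second derivative at x_i, h_i = 2, 2, 1, and Δ_i = (y_(i+1) − y_i)/h_i = 5/2, 3, -8:
  2·σ_0 + 8·σ_1 + 2·σ_2 = 6(Δ_1 - Δ_0) = 3
  2·σ_1 + 6·σ_2 + 1·σ_3 = 6(Δ_2 - Δ_1) = -66
Natural end conditions: σ_0 = σ_3 = 0.
Forward elimination and back-substitution give σ_0 = 0, σ_1 = 75/22, σ_2 = -267/22, σ_3 = 0.

-12.1364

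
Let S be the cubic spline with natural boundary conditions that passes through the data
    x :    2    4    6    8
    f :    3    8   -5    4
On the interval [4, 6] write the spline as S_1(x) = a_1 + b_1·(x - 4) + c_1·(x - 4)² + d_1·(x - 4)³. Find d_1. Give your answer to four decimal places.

1.6667

Let σ_i = S''(x_i). Step sizes h_i = 2, 2, 2; slopes of the chords Δ_i = (y_(i+1) - y_i)/h_i = 5/2, -13/2, 9/2.
  2·σ_0 + 8·σ_1 + 2·σ_2 = 6(Δ_1 - Δ_0) = -54
  2·σ_1 + 8·σ_2 + 2·σ_3 = 6(Δ_2 - Δ_1) = 66
Natural end conditions: σ_0 = σ_3 = 0.
Solving the tridiagonal system: σ_0 = 0, σ_1 = -47/5, σ_2 = 53/5, σ_3 = 0.
On [4, 6], with S_1(x) = a_1 + b_1·(x - 4) + c_1·(x - 4)² + d_1·(x - 4)³: c_1 = σ_1/2 = -47/10, d_1 = (σ_2 - σ_1)/(6h_1) = 5/3, b_1 = Δ_1 - h_1(2σ_1 + σ_2)/6 = -113/30.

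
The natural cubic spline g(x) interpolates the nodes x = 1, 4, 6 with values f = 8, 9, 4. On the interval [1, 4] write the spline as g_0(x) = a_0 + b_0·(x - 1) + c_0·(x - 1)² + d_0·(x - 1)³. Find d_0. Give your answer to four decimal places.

Write m_i for g''(x_i). With h_i = 3, 2 and divided differences Δ_i = 1/3, -5/2, the continuity of g' gives the tridiagonal system
  3·m_0 + 10·m_1 + 2·m_2 = 6(Δ_1 - Δ_0) = -17
Natural end conditions: m_0 = m_2 = 0.
Solving the tridiagonal system: m_0 = 0, m_1 = -17/10, m_2 = 0.
On [1, 4], with g_0(x) = a_0 + b_0·(x - 1) + c_0·(x - 1)² + d_0·(x - 1)³: c_0 = m_0/2 = 0, d_0 = (m_1 - m_0)/(6h_0) = -17/180, b_0 = Δ_0 - h_0(2m_0 + m_1)/6 = 71/60.

-0.0944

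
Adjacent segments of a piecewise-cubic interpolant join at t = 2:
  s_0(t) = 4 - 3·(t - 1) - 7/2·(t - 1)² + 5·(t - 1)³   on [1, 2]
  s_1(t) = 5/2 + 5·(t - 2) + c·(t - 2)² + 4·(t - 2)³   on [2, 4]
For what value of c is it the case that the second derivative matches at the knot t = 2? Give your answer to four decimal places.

s_0''(t) = -7 + 30·(t - 1), so s_0''(2) = 23. On the right, s_1''(2) = 2c, so c = 23/2.

11.5000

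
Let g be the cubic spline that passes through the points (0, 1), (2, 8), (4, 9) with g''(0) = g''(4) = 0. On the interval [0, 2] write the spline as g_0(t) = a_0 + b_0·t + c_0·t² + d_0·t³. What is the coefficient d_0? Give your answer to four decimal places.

Put M_i = g'' at the i-th knot. Here h = (2, 2) and Δ = (7/2, 1/2), so the interior equations h_(i-1)·M_(i-1) + 2(h_(i-1)+h_i)·M_i + h_i·M_(i+1) = 6(Δ_i − Δ_(i-1)) read
  2·M_0 + 8·M_1 + 2·M_2 = 6(Δ_1 - Δ_0) = -18
Natural end conditions: M_0 = M_2 = 0.
Solving the tridiagonal system: M_0 = 0, M_1 = -9/4, M_2 = 0.
On [0, 2], with g_0(t) = a_0 + b_0·t + c_0·t² + d_0·t³: c_0 = M_0/2 = 0, d_0 = (M_1 - M_0)/(6h_0) = -3/16, b_0 = Δ_0 - h_0(2M_0 + M_1)/6 = 17/4.

-0.1875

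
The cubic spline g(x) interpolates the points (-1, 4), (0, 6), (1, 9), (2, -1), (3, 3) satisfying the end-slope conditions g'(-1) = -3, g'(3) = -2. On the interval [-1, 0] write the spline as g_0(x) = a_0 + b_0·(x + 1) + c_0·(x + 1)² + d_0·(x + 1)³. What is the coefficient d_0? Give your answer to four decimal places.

Put M_i = g'' at the i-th knot. Here h = (1, 1, 1, 1) and Δ = (2, 3, -10, 4), so the interior equations h_(i-1)·M_(i-1) + 2(h_(i-1)+h_i)·M_i + h_i·M_(i+1) = 6(Δ_i − Δ_(i-1)) read
  1·M_0 + 4·M_1 + 1·M_2 = 6(Δ_1 - Δ_0) = 6
  1·M_1 + 4·M_2 + 1·M_3 = 6(Δ_2 - Δ_1) = -78
  1·M_2 + 4·M_3 + 1·M_4 = 6(Δ_3 - Δ_2) = 84
Clamped end conditions give two more equations: 2h_0·M_0 + h_0·M_1 = 6(Δ_0 - g'(-1)) = 30 and h_3·M_3 + 2h_3·M_4 = 6(g'(3) - Δ_3) = -36.
Solving the tridiagonal system: M_0 = 167/14, M_1 = 43/7, M_2 = -61/2, M_3 = 265/7, M_4 = -517/14.
On [-1, 0], with g_0(x) = a_0 + b_0·(x + 1) + c_0·(x + 1)² + d_0·(x + 1)³: c_0 = M_0/2 = 167/28, d_0 = (M_1 - M_0)/(6h_0) = -27/28, b_0 = Δ_0 - h_0(2M_0 + M_1)/6 = -3.

-0.9643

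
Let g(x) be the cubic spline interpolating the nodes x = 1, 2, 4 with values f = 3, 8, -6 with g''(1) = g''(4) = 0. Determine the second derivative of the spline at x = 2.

Write M_i for g''(x_i). With h_i = 1, 2 and divided differences Δ_i = 5, -7, the continuity of g' gives the tridiagonal system
  1·M_0 + 6·M_1 + 2·M_2 = 6(Δ_1 - Δ_0) = -72
Natural end conditions: M_0 = M_2 = 0.
Hence M_0 = 0, M_1 = -12, M_2 = 0.

-12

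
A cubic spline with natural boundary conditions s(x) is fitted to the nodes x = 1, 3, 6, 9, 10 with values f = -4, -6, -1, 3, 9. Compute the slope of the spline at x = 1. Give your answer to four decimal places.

Write M_i for s''(x_i). With h_i = 2, 3, 3, 1 and divided differences Δ_i = -1, 5/3, 4/3, 6, the continuity of s' gives the tridiagonal system
  2·M_0 + 10·M_1 + 3·M_2 = 6(Δ_1 - Δ_0) = 16
  3·M_1 + 12·M_2 + 3·M_3 = 6(Δ_2 - Δ_1) = -2
  3·M_2 + 8·M_3 + 1·M_4 = 6(Δ_3 - Δ_2) = 28
Natural end conditions: M_0 = M_4 = 0.
Hence M_0 = 0, M_1 = 282/133, M_2 = -692/399, M_3 = 552/133, M_4 = 0.
On [1, 3], s'(x) = b_0 + 2c_0·(x - 1) + 3d_0·(x - 1)² with b_0 = Δ_0 - h_0(2M_0 + M_1)/6 = -227/133, c_0 = M_0/2 = 0, d_0 = (M_1 - M_0)/(6h_0) = 47/266. So s'(1) = -227/133.

-1.7068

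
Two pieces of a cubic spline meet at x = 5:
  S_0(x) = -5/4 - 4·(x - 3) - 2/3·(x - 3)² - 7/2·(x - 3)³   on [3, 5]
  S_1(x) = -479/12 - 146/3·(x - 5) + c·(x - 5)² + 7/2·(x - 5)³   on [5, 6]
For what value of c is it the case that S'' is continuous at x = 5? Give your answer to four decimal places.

-21.6667

S_0''(x) = -4/3 - 21·(x - 3), so S_0''(5) = -130/3. On the right, S_1''(5) = 2c, so c = -65/3.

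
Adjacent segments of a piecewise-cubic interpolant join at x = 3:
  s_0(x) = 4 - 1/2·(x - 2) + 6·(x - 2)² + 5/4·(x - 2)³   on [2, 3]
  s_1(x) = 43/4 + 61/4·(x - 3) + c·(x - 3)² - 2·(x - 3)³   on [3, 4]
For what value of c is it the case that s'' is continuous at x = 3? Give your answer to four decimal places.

s_0''(x) = 12 + 15/2·(x - 2), so s_0''(3) = 39/2. On the right, s_1''(3) = 2c, so c = 39/4.

9.7500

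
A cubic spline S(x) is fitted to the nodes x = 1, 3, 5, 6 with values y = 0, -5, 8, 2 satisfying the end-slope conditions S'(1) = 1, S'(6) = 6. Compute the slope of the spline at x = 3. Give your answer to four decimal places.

4.1087

Write M_i for S''(x_i). With h_i = 2, 2, 1 and divided differences Δ_i = -5/2, 13/2, -6, the continuity of S' gives the tridiagonal system
  2·M_0 + 8·M_1 + 2·M_2 = 6(Δ_1 - Δ_0) = 54
  2·M_1 + 6·M_2 + 1·M_3 = 6(Δ_2 - Δ_1) = -75
Clamped end conditions give two more equations: 2h_0·M_0 + h_0·M_1 = 6(Δ_0 - S'(1)) = -21 and h_2·M_2 + 2h_2·M_3 = 6(S'(6) - Δ_2) = 72.
Hence M_0 = -313/23, M_1 = 769/46, M_2 = -604/23, M_3 = 1130/23.
On [3, 5], S'(x) = b_1 + 2c_1·(x - 3) + 3d_1·(x - 3)² with b_1 = Δ_1 - h_1(2M_1 + M_2)/6 = 189/46, c_1 = M_1/2 = 769/92, d_1 = (M_2 - M_1)/(6h_1) = -659/184. So S'(3) = 189/46.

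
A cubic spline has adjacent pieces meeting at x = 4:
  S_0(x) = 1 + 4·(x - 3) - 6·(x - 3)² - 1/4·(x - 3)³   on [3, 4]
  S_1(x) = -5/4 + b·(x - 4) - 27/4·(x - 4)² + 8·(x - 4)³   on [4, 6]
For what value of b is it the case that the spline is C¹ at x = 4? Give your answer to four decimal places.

S_0'(x) = 4 - 12·(x - 3) - 3/4·(x - 3)², so S_0'(4) = -35/4. On the right, S_1'(4) = b, so b = -35/4.

-8.7500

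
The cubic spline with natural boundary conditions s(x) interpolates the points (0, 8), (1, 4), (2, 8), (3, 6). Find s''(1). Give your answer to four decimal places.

15.2000

Write m_i for s''(x_i). With h_i = 1, 1, 1 and divided differences Δ_i = -4, 4, -2, the continuity of s' gives the tridiagonal system
  1·m_0 + 4·m_1 + 1·m_2 = 6(Δ_1 - Δ_0) = 48
  1·m_1 + 4·m_2 + 1·m_3 = 6(Δ_2 - Δ_1) = -36
Natural end conditions: m_0 = m_3 = 0.
Solving the tridiagonal system: m_0 = 0, m_1 = 76/5, m_2 = -64/5, m_3 = 0.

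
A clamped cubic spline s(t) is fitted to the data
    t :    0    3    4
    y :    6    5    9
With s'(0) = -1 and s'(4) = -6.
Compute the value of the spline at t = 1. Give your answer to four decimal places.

Let σ_i = s''(x_i). Step sizes h_i = 3, 1; slopes of the chords Δ_i = (y_(i+1) - y_i)/h_i = -1/3, 4.
  3·σ_0 + 8·σ_1 + 1·σ_2 = 6(Δ_1 - Δ_0) = 26
Clamped end conditions give two more equations: 2h_0·σ_0 + h_0·σ_1 = 6(Δ_0 - s'(0)) = 4 and h_1·σ_1 + 2h_1·σ_2 = 6(s'(4) - Δ_1) = -60.
Forward elimination and back-substitution give σ_0 = -23/6, σ_1 = 9, σ_2 = -69/2.
On [0, 3], s(t) = 6 - 1·t - 23/12·t² + 77/108·t³.
With t = 1: s(1) = 205/54.

3.7963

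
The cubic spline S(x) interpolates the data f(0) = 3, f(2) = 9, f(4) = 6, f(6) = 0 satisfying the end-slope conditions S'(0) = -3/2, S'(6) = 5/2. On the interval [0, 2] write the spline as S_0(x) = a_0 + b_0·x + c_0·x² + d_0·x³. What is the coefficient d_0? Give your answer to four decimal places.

With m_i denoting the second derivative at x_i, h_i = 2, 2, 2, and Δ_i = (y_(i+1) − y_i)/h_i = 3, -3/2, -3:
  2·m_0 + 8·m_1 + 2·m_2 = 6(Δ_1 - Δ_0) = -27
  2·m_1 + 8·m_2 + 2·m_3 = 6(Δ_2 - Δ_1) = -9
Clamped end conditions give two more equations: 2h_0·m_0 + h_0·m_1 = 6(Δ_0 - S'(0)) = 27 and h_2·m_2 + 2h_2·m_3 = 6(S'(6) - Δ_2) = 33.
Forward elimination and back-substitution give m_0 = 28/3, m_1 = -31/6, m_2 = -13/6, m_3 = 28/3.
On [0, 2], with S_0(x) = a_0 + b_0·x + c_0·x² + d_0·x³: c_0 = m_0/2 = 14/3, d_0 = (m_1 - m_0)/(6h_0) = -29/24, b_0 = Δ_0 - h_0(2m_0 + m_1)/6 = -3/2.

-1.2083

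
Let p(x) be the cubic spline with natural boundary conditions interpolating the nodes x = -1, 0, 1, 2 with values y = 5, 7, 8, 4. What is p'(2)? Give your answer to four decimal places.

Write M_i for p''(x_i). With h_i = 1, 1, 1 and divided differences Δ_i = 2, 1, -4, the continuity of p' gives the tridiagonal system
  1·M_0 + 4·M_1 + 1·M_2 = 6(Δ_1 - Δ_0) = -6
  1·M_1 + 4·M_2 + 1·M_3 = 6(Δ_2 - Δ_1) = -30
Natural end conditions: M_0 = M_3 = 0.
Forward elimination and back-substitution give M_0 = 0, M_1 = 2/5, M_2 = -38/5, M_3 = 0.
On [1, 2], p'(x) = b_2 + 2c_2·(x - 1) + 3d_2·(x - 1)² with b_2 = Δ_2 - h_2(2M_2 + M_3)/6 = -22/15, c_2 = M_2/2 = -19/5, d_2 = (M_3 - M_2)/(6h_2) = 19/15. So p'(2) = -79/15.

-5.2667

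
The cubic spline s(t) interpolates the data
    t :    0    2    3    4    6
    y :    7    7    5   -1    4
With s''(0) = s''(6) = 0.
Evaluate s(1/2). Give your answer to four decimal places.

7.0959

Put M_i = s'' at the i-th knot. Here h = (2, 1, 1, 2) and Δ = (0, -2, -6, 5/2), so the interior equations h_(i-1)·M_(i-1) + 2(h_(i-1)+h_i)·M_i + h_i·M_(i+1) = 6(Δ_i − Δ_(i-1)) read
  2·M_0 + 6·M_1 + 1·M_2 = 6(Δ_1 - Δ_0) = -12
  1·M_1 + 4·M_2 + 1·M_3 = 6(Δ_2 - Δ_1) = -24
  1·M_2 + 6·M_3 + 2·M_4 = 6(Δ_3 - Δ_2) = 51
Natural end conditions: M_0 = M_4 = 0.
Solving: M_0 = 0, M_1 = -27/44, M_2 = -183/22, M_3 = 435/44, M_4 = 0.
On [0, 2], s(t) = 7 + 9/44·t + 0·t² - 9/176·t³.
With t = 1/2: s(1/2) = 9991/1408.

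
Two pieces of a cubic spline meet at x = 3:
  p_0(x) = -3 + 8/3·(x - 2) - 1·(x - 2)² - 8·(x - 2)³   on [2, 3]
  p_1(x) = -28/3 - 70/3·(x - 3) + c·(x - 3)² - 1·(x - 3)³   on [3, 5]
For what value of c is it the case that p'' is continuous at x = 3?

-25

p_0''(x) = -2 - 48·(x - 2), so p_0''(3) = -50. On the right, p_1''(3) = 2c, so c = -25.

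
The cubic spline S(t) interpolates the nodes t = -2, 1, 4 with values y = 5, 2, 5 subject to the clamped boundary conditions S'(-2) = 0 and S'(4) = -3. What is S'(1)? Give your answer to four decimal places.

0.7500

With M_i denoting the second derivative at x_i, h_i = 3, 3, and Δ_i = (y_(i+1) − y_i)/h_i = -1, 1:
  3·M_0 + 12·M_1 + 3·M_2 = 6(Δ_1 - Δ_0) = 12
Clamped end conditions give two more equations: 2h_0·M_0 + h_0·M_1 = 6(Δ_0 - S'(-2)) = -6 and h_1·M_1 + 2h_1·M_2 = 6(S'(4) - Δ_1) = -24.
Hence M_0 = -5/2, M_1 = 3, M_2 = -11/2.
On [1, 4], S'(t) = b_1 + 2c_1·(t - 1) + 3d_1·(t - 1)² with b_1 = Δ_1 - h_1(2M_1 + M_2)/6 = 3/4, c_1 = M_1/2 = 3/2, d_1 = (M_2 - M_1)/(6h_1) = -17/36. So S'(1) = 3/4.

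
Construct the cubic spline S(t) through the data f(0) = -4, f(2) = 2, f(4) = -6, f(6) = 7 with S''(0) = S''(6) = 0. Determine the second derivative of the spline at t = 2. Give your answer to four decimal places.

Put m_i = S'' at the i-th knot. Here h = (2, 2, 2) and Δ = (3, -4, 13/2), so the interior equations h_(i-1)·m_(i-1) + 2(h_(i-1)+h_i)·m_i + h_i·m_(i+1) = 6(Δ_i − Δ_(i-1)) read
  2·m_0 + 8·m_1 + 2·m_2 = 6(Δ_1 - Δ_0) = -42
  2·m_1 + 8·m_2 + 2·m_3 = 6(Δ_2 - Δ_1) = 63
Natural end conditions: m_0 = m_3 = 0.
Solving the tridiagonal system: m_0 = 0, m_1 = -77/10, m_2 = 49/5, m_3 = 0.

-7.7000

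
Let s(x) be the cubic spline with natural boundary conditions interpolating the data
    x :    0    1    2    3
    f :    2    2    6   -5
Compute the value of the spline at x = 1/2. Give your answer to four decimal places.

1.2250

With M_i denoting the second derivative at x_i, h_i = 1, 1, 1, and Δ_i = (y_(i+1) − y_i)/h_i = 0, 4, -11:
  1·M_0 + 4·M_1 + 1·M_2 = 6(Δ_1 - Δ_0) = 24
  1·M_1 + 4·M_2 + 1·M_3 = 6(Δ_2 - Δ_1) = -90
Natural end conditions: M_0 = M_3 = 0.
Forward elimination and back-substitution give M_0 = 0, M_1 = 62/5, M_2 = -128/5, M_3 = 0.
On [0, 1], s(x) = 2 - 31/15·x + 0·x² + 31/15·x³.
With x = 1/2: s(1/2) = 49/40.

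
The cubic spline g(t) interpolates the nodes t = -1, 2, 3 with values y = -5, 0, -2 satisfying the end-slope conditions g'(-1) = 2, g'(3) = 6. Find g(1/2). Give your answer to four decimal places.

-0.2031

Put m_i = g'' at the i-th knot. Here h = (3, 1) and Δ = (5/3, -2), so the interior equations h_(i-1)·m_(i-1) + 2(h_(i-1)+h_i)·m_i + h_i·m_(i+1) = 6(Δ_i − Δ_(i-1)) read
  3·m_0 + 8·m_1 + 1·m_2 = 6(Δ_1 - Δ_0) = -22
Clamped end conditions give two more equations: 2h_0·m_0 + h_0·m_1 = 6(Δ_0 - g'(-1)) = -2 and h_1·m_1 + 2h_1·m_2 = 6(g'(3) - Δ_1) = 48.
Solving the tridiagonal system: m_0 = 41/12, m_1 = -15/2, m_2 = 111/4.
On [-1, 2], g(t) = -5 + 2·(t + 1) + 41/24·(t + 1)² - 131/216·(t + 1)³.
With (t + 1) = 3/2: g(1/2) = -13/64.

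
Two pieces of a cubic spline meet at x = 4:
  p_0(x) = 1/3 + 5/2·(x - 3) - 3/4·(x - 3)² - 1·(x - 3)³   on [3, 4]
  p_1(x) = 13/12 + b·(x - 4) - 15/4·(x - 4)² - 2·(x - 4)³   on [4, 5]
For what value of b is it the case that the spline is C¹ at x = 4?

-2

p_0'(x) = 5/2 - 3/2·(x - 3) - 3·(x - 3)², so p_0'(4) = -2. On the right, p_1'(4) = b, so b = -2.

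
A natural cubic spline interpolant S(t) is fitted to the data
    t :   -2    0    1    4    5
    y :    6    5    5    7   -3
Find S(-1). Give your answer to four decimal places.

5.5458

Put M_i = S'' at the i-th knot. Here h = (2, 1, 3, 1) and Δ = (-1/2, 0, 2/3, -10), so the interior equations h_(i-1)·M_(i-1) + 2(h_(i-1)+h_i)·M_i + h_i·M_(i+1) = 6(Δ_i − Δ_(i-1)) read
  2·M_0 + 6·M_1 + 1·M_2 = 6(Δ_1 - Δ_0) = 3
  1·M_1 + 8·M_2 + 3·M_3 = 6(Δ_2 - Δ_1) = 4
  3·M_2 + 8·M_3 + 1·M_4 = 6(Δ_3 - Δ_2) = -64
Natural end conditions: M_0 = M_4 = 0.
Solving: M_0 = 0, M_1 = -59/322, M_2 = 660/161, M_3 = -3071/322, M_4 = 0.
On [-2, 0], S(t) = 6 - 212/483·(t + 2) + 0·(t + 2)² - 59/3864·(t + 2)³.
With (t + 2) = 1: S(-1) = 7143/1288.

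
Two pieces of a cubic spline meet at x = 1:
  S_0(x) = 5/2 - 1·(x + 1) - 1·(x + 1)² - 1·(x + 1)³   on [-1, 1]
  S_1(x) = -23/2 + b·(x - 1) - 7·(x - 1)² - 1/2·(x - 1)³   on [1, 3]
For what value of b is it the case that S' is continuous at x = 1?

S_0'(x) = -1 - 2·(x + 1) - 3·(x + 1)², so S_0'(1) = -17. On the right, S_1'(1) = b, so b = -17.

-17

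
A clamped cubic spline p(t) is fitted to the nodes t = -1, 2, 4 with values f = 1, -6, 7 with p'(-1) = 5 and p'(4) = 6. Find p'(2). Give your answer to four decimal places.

1.6500

Let m_i = p''(x_i). Step sizes h_i = 3, 2; slopes of the chords Δ_i = (y_(i+1) - y_i)/h_i = -7/3, 13/2.
  3·m_0 + 10·m_1 + 2·m_2 = 6(Δ_1 - Δ_0) = 53
Clamped end conditions give two more equations: 2h_0·m_0 + h_0·m_1 = 6(Δ_0 - p'(-1)) = -44 and h_1·m_1 + 2h_1·m_2 = 6(p'(4) - Δ_1) = -3.
Solving: m_0 = -373/30, m_1 = 51/5, m_2 = -117/20.
On [2, 4], p'(t) = b_1 + 2c_1·(t - 2) + 3d_1·(t - 2)² with b_1 = Δ_1 - h_1(2m_1 + m_2)/6 = 33/20, c_1 = m_1/2 = 51/10, d_1 = (m_2 - m_1)/(6h_1) = -107/80. So p'(2) = 33/20.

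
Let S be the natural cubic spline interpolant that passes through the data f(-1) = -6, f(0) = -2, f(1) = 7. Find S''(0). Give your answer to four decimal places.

7.5000

Write M_i for S''(x_i). With h_i = 1, 1 and divided differences Δ_i = 4, 9, the continuity of S' gives the tridiagonal system
  1·M_0 + 4·M_1 + 1·M_2 = 6(Δ_1 - Δ_0) = 30
Natural end conditions: M_0 = M_2 = 0.
Forward elimination and back-substitution give M_0 = 0, M_1 = 15/2, M_2 = 0.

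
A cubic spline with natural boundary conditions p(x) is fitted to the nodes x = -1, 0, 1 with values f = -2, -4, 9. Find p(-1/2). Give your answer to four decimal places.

-4.4063

Put σ_i = p'' at the i-th knot. Here h = (1, 1) and Δ = (-2, 13), so the interior equations h_(i-1)·σ_(i-1) + 2(h_(i-1)+h_i)·σ_i + h_i·σ_(i+1) = 6(Δ_i − Δ_(i-1)) read
  1·σ_0 + 4·σ_1 + 1·σ_2 = 6(Δ_1 - Δ_0) = 90
Natural end conditions: σ_0 = σ_2 = 0.
Solving the tridiagonal system: σ_0 = 0, σ_1 = 45/2, σ_2 = 0.
On [-1, 0], p(x) = -2 - 23/4·(x + 1) + 0·(x + 1)² + 15/4·(x + 1)³.
With (x + 1) = 1/2: p(-1/2) = -141/32.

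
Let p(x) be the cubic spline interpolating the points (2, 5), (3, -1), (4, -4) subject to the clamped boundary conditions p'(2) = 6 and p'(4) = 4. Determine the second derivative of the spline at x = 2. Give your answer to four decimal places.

Put M_i = p'' at the i-th knot. Here h = (1, 1) and Δ = (-6, -3), so the interior equations h_(i-1)·M_(i-1) + 2(h_(i-1)+h_i)·M_i + h_i·M_(i+1) = 6(Δ_i − Δ_(i-1)) read
  1·M_0 + 4·M_1 + 1·M_2 = 6(Δ_1 - Δ_0) = 18
Clamped end conditions give two more equations: 2h_0·M_0 + h_0·M_1 = 6(Δ_0 - p'(2)) = -72 and h_1·M_1 + 2h_1·M_2 = 6(p'(4) - Δ_1) = 42.
Solving the tridiagonal system: M_0 = -83/2, M_1 = 11, M_2 = 31/2.

-41.5000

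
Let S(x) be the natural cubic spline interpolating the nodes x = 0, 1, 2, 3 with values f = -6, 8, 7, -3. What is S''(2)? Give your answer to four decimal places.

Let σ_i = S''(x_i). Step sizes h_i = 1, 1, 1; slopes of the chords Δ_i = (y_(i+1) - y_i)/h_i = 14, -1, -10.
  1·σ_0 + 4·σ_1 + 1·σ_2 = 6(Δ_1 - Δ_0) = -90
  1·σ_1 + 4·σ_2 + 1·σ_3 = 6(Δ_2 - Δ_1) = -54
Natural end conditions: σ_0 = σ_3 = 0.
Solving: σ_0 = 0, σ_1 = -102/5, σ_2 = -42/5, σ_3 = 0.

-8.4000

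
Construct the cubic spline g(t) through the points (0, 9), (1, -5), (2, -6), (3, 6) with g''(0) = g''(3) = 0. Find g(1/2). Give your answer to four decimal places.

1.0250

Write m_i for g''(x_i). With h_i = 1, 1, 1 and divided differences Δ_i = -14, -1, 12, the continuity of g' gives the tridiagonal system
  1·m_0 + 4·m_1 + 1·m_2 = 6(Δ_1 - Δ_0) = 78
  1·m_1 + 4·m_2 + 1·m_3 = 6(Δ_2 - Δ_1) = 78
Natural end conditions: m_0 = m_3 = 0.
Forward elimination and back-substitution give m_0 = 0, m_1 = 78/5, m_2 = 78/5, m_3 = 0.
On [0, 1], g(t) = 9 - 83/5·t + 0·t² + 13/5·t³.
With t = 1/2: g(1/2) = 41/40.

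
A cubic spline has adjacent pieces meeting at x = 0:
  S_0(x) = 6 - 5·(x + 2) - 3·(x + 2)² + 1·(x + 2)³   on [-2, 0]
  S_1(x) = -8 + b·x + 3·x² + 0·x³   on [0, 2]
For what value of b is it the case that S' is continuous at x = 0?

-5

S_0'(x) = -5 - 6·(x + 2) + 3·(x + 2)², so S_0'(0) = -5. On the right, S_1'(0) = b, so b = -5.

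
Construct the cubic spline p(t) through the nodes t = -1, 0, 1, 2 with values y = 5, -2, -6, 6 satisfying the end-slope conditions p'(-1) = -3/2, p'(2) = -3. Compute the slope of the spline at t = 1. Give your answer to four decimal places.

Put M_i = p'' at the i-th knot. Here h = (1, 1, 1) and Δ = (-7, -4, 12), so the interior equations h_(i-1)·M_(i-1) + 2(h_(i-1)+h_i)·M_i + h_i·M_(i+1) = 6(Δ_i − Δ_(i-1)) read
  1·M_0 + 4·M_1 + 1·M_2 = 6(Δ_1 - Δ_0) = 18
  1·M_1 + 4·M_2 + 1·M_3 = 6(Δ_2 - Δ_1) = 96
Clamped end conditions give two more equations: 2h_0·M_0 + h_0·M_1 = 6(Δ_0 - p'(-1)) = -33 and h_2·M_2 + 2h_2·M_3 = 6(p'(2) - Δ_2) = -90.
Hence M_0 = -78/5, M_1 = -9/5, M_2 = 204/5, M_3 = -327/5.
On [1, 2], p'(t) = b_2 + 2c_2·(t - 1) + 3d_2·(t - 1)² with b_2 = Δ_2 - h_2(2M_2 + M_3)/6 = 93/10, c_2 = M_2/2 = 102/5, d_2 = (M_3 - M_2)/(6h_2) = -177/10. So p'(1) = 93/10.

9.3000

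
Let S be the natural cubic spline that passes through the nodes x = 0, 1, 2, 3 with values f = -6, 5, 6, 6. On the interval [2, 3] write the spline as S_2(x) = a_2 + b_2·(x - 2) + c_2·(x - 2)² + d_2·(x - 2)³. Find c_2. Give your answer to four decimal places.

1.2000

Write m_i for S''(x_i). With h_i = 1, 1, 1 and divided differences Δ_i = 11, 1, 0, the continuity of S' gives the tridiagonal system
  1·m_0 + 4·m_1 + 1·m_2 = 6(Δ_1 - Δ_0) = -60
  1·m_1 + 4·m_2 + 1·m_3 = 6(Δ_2 - Δ_1) = -6
Natural end conditions: m_0 = m_3 = 0.
Forward elimination and back-substitution give m_0 = 0, m_1 = -78/5, m_2 = 12/5, m_3 = 0.
On [2, 3], with S_2(x) = a_2 + b_2·(x - 2) + c_2·(x - 2)² + d_2·(x - 2)³: c_2 = m_2/2 = 6/5, d_2 = (m_3 - m_2)/(6h_2) = -2/5, b_2 = Δ_2 - h_2(2m_2 + m_3)/6 = -4/5.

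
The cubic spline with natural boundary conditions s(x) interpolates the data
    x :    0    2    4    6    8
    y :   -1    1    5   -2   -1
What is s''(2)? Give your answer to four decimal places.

2.1964

Put σ_i = s'' at the i-th knot. Here h = (2, 2, 2, 2) and Δ = (1, 2, -7/2, 1/2), so the interior equations h_(i-1)·σ_(i-1) + 2(h_(i-1)+h_i)·σ_i + h_i·σ_(i+1) = 6(Δ_i − Δ_(i-1)) read
  2·σ_0 + 8·σ_1 + 2·σ_2 = 6(Δ_1 - Δ_0) = 6
  2·σ_1 + 8·σ_2 + 2·σ_3 = 6(Δ_2 - Δ_1) = -33
  2·σ_2 + 8·σ_3 + 2·σ_4 = 6(Δ_3 - Δ_2) = 24
Natural end conditions: σ_0 = σ_4 = 0.
Solving the tridiagonal system: σ_0 = 0, σ_1 = 123/56, σ_2 = -81/14, σ_3 = 249/56, σ_4 = 0.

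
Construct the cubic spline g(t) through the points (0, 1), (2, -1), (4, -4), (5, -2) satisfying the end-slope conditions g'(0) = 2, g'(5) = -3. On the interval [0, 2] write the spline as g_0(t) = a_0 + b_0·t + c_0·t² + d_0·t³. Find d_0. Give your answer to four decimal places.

Let m_i = g''(x_i). Step sizes h_i = 2, 2, 1; slopes of the chords Δ_i = (y_(i+1) - y_i)/h_i = -1, -3/2, 2.
  2·m_0 + 8·m_1 + 2·m_2 = 6(Δ_1 - Δ_0) = -3
  2·m_1 + 6·m_2 + 1·m_3 = 6(Δ_2 - Δ_1) = 21
Clamped end conditions give two more equations: 2h_0·m_0 + h_0·m_1 = 6(Δ_0 - g'(0)) = -18 and h_2·m_2 + 2h_2·m_3 = 6(g'(5) - Δ_2) = -30.
Hence m_0 = -181/46, m_1 = -26/23, m_2 = 160/23, m_3 = -425/23.
On [0, 2], with g_0(t) = a_0 + b_0·t + c_0·t² + d_0·t³: c_0 = m_0/2 = -181/92, d_0 = (m_1 - m_0)/(6h_0) = 43/184, b_0 = Δ_0 - h_0(2m_0 + m_1)/6 = 2.

0.2337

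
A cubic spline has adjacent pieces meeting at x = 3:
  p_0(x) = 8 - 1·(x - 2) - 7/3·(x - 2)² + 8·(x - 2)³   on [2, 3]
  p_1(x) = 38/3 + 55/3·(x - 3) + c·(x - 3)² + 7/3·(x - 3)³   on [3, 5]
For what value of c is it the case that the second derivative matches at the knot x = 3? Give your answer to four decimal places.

21.6667

p_0''(x) = -14/3 + 48·(x - 2), so p_0''(3) = 130/3. On the right, p_1''(3) = 2c, so c = 65/3.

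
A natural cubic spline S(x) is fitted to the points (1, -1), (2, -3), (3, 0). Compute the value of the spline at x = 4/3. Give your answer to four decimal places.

Put M_i = S'' at the i-th knot. Here h = (1, 1) and Δ = (-2, 3), so the interior equations h_(i-1)·M_(i-1) + 2(h_(i-1)+h_i)·M_i + h_i·M_(i+1) = 6(Δ_i − Δ_(i-1)) read
  1·M_0 + 4·M_1 + 1·M_2 = 6(Δ_1 - Δ_0) = 30
Natural end conditions: M_0 = M_2 = 0.
Solving: M_0 = 0, M_1 = 15/2, M_2 = 0.
On [1, 2], S(x) = -1 - 13/4·(x - 1) + 0·(x - 1)² + 5/4·(x - 1)³.
With (x - 1) = 1/3: S(4/3) = -55/27.

-2.0370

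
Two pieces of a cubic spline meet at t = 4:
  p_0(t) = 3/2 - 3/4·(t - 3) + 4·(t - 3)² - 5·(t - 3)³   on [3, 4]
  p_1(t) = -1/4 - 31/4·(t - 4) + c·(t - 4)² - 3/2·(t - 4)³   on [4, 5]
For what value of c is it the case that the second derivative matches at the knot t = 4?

-11

p_0''(t) = 8 - 30·(t - 3), so p_0''(4) = -22. On the right, p_1''(4) = 2c, so c = -11.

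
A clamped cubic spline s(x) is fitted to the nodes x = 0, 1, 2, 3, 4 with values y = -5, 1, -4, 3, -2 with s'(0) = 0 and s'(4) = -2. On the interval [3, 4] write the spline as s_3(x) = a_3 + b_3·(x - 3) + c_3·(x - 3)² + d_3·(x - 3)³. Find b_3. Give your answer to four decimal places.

1.7679

Let m_i = s''(x_i). Step sizes h_i = 1, 1, 1, 1; slopes of the chords Δ_i = (y_(i+1) - y_i)/h_i = 6, -5, 7, -5.
  1·m_0 + 4·m_1 + 1·m_2 = 6(Δ_1 - Δ_0) = -66
  1·m_1 + 4·m_2 + 1·m_3 = 6(Δ_2 - Δ_1) = 72
  1·m_2 + 4·m_3 + 1·m_4 = 6(Δ_3 - Δ_2) = -72
Clamped end conditions give two more equations: 2h_0·m_0 + h_0·m_1 = 6(Δ_0 - s'(0)) = 36 and h_3·m_3 + 2h_3·m_4 = 6(s'(4) - Δ_3) = 18.
Hence m_0 = 979/28, m_1 = -475/14, m_2 = 139/4, m_3 = -463/14, m_4 = 715/28.
On [3, 4], with s_3(x) = a_3 + b_3·(x - 3) + c_3·(x - 3)² + d_3·(x - 3)³: c_3 = m_3/2 = -463/28, d_3 = (m_4 - m_3)/(6h_3) = 547/56, b_3 = Δ_3 - h_3(2m_3 + m_4)/6 = 99/56.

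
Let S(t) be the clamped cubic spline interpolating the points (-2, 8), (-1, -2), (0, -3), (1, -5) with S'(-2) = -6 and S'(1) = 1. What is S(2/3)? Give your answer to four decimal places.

-4.6938

Write M_i for S''(x_i). With h_i = 1, 1, 1 and divided differences Δ_i = -10, -1, -2, the continuity of S' gives the tridiagonal system
  1·M_0 + 4·M_1 + 1·M_2 = 6(Δ_1 - Δ_0) = 54
  1·M_1 + 4·M_2 + 1·M_3 = 6(Δ_2 - Δ_1) = -6
Clamped end conditions give two more equations: 2h_0·M_0 + h_0·M_1 = 6(Δ_0 - S'(-2)) = -24 and h_2·M_2 + 2h_2·M_3 = 6(S'(1) - Δ_2) = 18.
Solving the tridiagonal system: M_0 = -344/15, M_1 = 328/15, M_2 = -158/15, M_3 = 214/15.
On [0, 1], S(t) = -3 - 13/15·t - 79/15·t² + 62/15·t³.
With t = 2/3: S(2/3) = -1901/405.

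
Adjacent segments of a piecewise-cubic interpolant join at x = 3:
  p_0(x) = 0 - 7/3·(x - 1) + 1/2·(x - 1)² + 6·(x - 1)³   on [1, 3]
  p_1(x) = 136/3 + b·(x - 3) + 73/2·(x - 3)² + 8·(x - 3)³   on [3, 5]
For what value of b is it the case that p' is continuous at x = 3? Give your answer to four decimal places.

p_0'(x) = -7/3 + 1·(x - 1) + 18·(x - 1)², so p_0'(3) = 215/3. On the right, p_1'(3) = b, so b = 215/3.

71.6667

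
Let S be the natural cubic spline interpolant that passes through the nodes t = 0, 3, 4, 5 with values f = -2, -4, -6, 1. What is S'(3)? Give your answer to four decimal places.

With m_i denoting the second derivative at x_i, h_i = 3, 1, 1, and Δ_i = (y_(i+1) − y_i)/h_i = -2/3, -2, 7:
  3·m_0 + 8·m_1 + 1·m_2 = 6(Δ_1 - Δ_0) = -8
  1·m_1 + 4·m_2 + 1·m_3 = 6(Δ_2 - Δ_1) = 54
Natural end conditions: m_0 = m_3 = 0.
Forward elimination and back-substitution give m_0 = 0, m_1 = -86/31, m_2 = 440/31, m_3 = 0.
On [3, 4], S'(t) = b_1 + 2c_1·(t - 3) + 3d_1·(t - 3)² with b_1 = Δ_1 - h_1(2m_1 + m_2)/6 = -320/93, c_1 = m_1/2 = -43/31, d_1 = (m_2 - m_1)/(6h_1) = 263/93. So S'(3) = -320/93.

-3.4409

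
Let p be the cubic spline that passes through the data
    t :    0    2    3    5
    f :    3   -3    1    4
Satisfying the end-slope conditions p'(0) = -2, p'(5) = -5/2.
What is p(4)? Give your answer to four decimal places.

4.3125

Write m_i for p''(x_i). With h_i = 2, 1, 2 and divided differences Δ_i = -3, 4, 3/2, the continuity of p' gives the tridiagonal system
  2·m_0 + 6·m_1 + 1·m_2 = 6(Δ_1 - Δ_0) = 42
  1·m_1 + 6·m_2 + 2·m_3 = 6(Δ_2 - Δ_1) = -15
Clamped end conditions give two more equations: 2h_0·m_0 + h_0·m_1 = 6(Δ_0 - p'(0)) = -6 and h_2·m_2 + 2h_2·m_3 = 6(p'(5) - Δ_2) = -24.
Forward elimination and back-substitution give m_0 = -25/4, m_1 = 19/2, m_2 = -5/2, m_3 = -19/4.
On [3, 5], p(t) = 1 + 19/4·(t - 3) - 5/4·(t - 3)² - 3/16·(t - 3)³.
With (t - 3) = 1: p(4) = 69/16.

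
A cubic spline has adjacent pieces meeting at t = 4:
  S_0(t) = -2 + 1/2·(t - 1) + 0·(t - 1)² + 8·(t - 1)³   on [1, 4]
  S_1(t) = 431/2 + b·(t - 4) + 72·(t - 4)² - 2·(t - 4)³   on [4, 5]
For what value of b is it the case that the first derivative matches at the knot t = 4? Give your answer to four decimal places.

216.5000

S_0'(t) = 1/2 + 0·(t - 1) + 24·(t - 1)², so S_0'(4) = 433/2. On the right, S_1'(4) = b, so b = 433/2.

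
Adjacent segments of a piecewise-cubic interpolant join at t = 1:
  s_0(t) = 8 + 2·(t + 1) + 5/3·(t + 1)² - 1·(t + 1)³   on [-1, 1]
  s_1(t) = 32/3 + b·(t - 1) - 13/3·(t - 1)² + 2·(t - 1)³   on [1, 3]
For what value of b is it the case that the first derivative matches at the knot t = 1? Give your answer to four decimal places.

-3.3333

s_0'(t) = 2 + 10/3·(t + 1) - 3·(t + 1)², so s_0'(1) = -10/3. On the right, s_1'(1) = b, so b = -10/3.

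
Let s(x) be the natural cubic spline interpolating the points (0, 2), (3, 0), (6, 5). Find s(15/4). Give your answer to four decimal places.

0.6758

With M_i denoting the second derivative at x_i, h_i = 3, 3, and Δ_i = (y_(i+1) − y_i)/h_i = -2/3, 5/3:
  3·M_0 + 12·M_1 + 3·M_2 = 6(Δ_1 - Δ_0) = 14
Natural end conditions: M_0 = M_2 = 0.
Hence M_0 = 0, M_1 = 7/6, M_2 = 0.
On [3, 6], s(x) = 0 + 1/2·(x - 3) + 7/12·(x - 3)² - 7/108·(x - 3)³.
With (x - 3) = 3/4: s(15/4) = 173/256.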